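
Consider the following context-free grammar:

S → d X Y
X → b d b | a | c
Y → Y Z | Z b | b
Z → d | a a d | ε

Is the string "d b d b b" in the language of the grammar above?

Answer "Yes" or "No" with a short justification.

Yes - a valid derivation exists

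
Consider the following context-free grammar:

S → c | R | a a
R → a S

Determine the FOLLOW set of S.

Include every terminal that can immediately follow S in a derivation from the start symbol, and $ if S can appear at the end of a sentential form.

We compute FOLLOW(S) using the standard algorithm.
FOLLOW(S) starts with {$}.
FIRST(R) = {a}
FIRST(S) = {a, c}
FOLLOW(R) = {$}
FOLLOW(S) = {$}
Therefore, FOLLOW(S) = {$}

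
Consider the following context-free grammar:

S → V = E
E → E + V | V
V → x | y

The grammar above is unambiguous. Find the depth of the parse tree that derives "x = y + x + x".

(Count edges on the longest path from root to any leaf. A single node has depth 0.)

5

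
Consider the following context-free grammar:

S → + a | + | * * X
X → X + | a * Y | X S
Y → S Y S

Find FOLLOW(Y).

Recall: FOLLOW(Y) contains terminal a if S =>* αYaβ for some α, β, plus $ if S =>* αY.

We compute FOLLOW(Y) using the standard algorithm.
FOLLOW(S) starts with {$}.
FIRST(S) = {*, +}
FIRST(X) = {a}
FIRST(Y) = {*, +}
FOLLOW(S) = {$, *, +}
FOLLOW(X) = {$, *, +}
FOLLOW(Y) = {$, *, +}
Therefore, FOLLOW(Y) = {$, *, +}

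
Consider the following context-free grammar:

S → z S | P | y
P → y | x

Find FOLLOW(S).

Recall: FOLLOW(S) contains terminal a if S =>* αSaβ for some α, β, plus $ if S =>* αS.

We compute FOLLOW(S) using the standard algorithm.
FOLLOW(S) starts with {$}.
FIRST(P) = {x, y}
FIRST(S) = {x, y, z}
FOLLOW(P) = {$}
FOLLOW(S) = {$}
Therefore, FOLLOW(S) = {$}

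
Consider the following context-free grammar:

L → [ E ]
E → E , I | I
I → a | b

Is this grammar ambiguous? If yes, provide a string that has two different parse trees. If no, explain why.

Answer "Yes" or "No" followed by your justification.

No - the grammar is unambiguous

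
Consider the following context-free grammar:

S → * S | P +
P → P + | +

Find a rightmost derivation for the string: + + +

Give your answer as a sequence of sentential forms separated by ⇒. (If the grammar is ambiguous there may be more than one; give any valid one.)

S ⇒ P + ⇒ P + + ⇒ + + +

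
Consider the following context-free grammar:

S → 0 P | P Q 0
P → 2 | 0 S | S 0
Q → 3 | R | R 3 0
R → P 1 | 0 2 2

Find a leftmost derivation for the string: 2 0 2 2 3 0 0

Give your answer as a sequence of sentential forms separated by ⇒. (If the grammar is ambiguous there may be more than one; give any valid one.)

S ⇒ P Q 0 ⇒ 2 Q 0 ⇒ 2 R 3 0 0 ⇒ 2 0 2 2 3 0 0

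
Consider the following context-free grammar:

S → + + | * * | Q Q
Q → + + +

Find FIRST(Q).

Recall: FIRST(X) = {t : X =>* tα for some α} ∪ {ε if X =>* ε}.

We compute FIRST(Q) using the standard algorithm.
FIRST(Q) = {+}
FIRST(S) = {*, +}
Therefore, FIRST(Q) = {+}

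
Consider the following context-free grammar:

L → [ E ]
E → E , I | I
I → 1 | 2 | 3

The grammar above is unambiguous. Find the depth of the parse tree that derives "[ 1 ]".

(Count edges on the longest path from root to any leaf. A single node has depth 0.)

3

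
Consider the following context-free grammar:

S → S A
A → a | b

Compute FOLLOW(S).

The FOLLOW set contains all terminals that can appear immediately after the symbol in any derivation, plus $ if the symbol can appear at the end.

We compute FOLLOW(S) using the standard algorithm.
FOLLOW(S) starts with {$}.
FIRST(A) = {a, b}
FIRST(S) = {}
FOLLOW(A) = {$, a, b}
FOLLOW(S) = {$, a, b}
Therefore, FOLLOW(S) = {$, a, b}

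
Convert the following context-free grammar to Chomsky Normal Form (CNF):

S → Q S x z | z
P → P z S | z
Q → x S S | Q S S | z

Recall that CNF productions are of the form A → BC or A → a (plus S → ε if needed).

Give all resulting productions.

TX → x; TZ → z; S → z; P → z; Q → z; S → Q X0; X0 → S X1; X1 → TX TZ; P → P X2; X2 → TZ S; Q → TX X3; X3 → S S; Q → Q X4; X4 → S S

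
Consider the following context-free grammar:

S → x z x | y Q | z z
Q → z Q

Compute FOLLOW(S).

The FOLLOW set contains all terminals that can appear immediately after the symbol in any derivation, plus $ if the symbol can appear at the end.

We compute FOLLOW(S) using the standard algorithm.
FOLLOW(S) starts with {$}.
FIRST(Q) = {z}
FIRST(S) = {x, y, z}
FOLLOW(Q) = {$}
FOLLOW(S) = {$}
Therefore, FOLLOW(S) = {$}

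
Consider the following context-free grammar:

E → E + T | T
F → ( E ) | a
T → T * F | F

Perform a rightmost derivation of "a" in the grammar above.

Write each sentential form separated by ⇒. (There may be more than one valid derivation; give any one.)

E ⇒ T ⇒ F ⇒ a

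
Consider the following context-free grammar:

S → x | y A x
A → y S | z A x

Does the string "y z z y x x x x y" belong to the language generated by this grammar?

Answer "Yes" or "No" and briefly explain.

No - no valid derivation exists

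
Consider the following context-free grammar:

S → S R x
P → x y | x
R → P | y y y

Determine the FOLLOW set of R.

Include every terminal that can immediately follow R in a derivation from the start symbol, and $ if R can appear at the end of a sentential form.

We compute FOLLOW(R) using the standard algorithm.
FOLLOW(S) starts with {$}.
FIRST(P) = {x}
FIRST(R) = {x, y}
FIRST(S) = {}
FOLLOW(P) = {x}
FOLLOW(R) = {x}
FOLLOW(S) = {$, x, y}
Therefore, FOLLOW(R) = {x}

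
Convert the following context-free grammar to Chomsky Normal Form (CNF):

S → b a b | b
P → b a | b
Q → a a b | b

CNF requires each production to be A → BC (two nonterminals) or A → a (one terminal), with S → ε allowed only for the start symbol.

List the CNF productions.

TB → b; TA → a; S → b; P → b; Q → b; S → TB X0; X0 → TA TB; P → TB TA; Q → TA X1; X1 → TA TB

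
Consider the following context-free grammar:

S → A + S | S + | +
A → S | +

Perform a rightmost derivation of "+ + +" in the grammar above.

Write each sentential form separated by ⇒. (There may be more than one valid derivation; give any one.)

S ⇒ A + S ⇒ A + + ⇒ + + +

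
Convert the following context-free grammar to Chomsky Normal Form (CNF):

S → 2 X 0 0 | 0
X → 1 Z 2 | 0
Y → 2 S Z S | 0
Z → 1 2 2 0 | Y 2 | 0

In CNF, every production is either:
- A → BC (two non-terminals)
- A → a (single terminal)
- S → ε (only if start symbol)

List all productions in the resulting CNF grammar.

T2 → 2; T0 → 0; S → 0; T1 → 1; X → 0; Y → 0; Z → 0; S → T2 X0; X0 → X X1; X1 → T0 T0; X → T1 X2; X2 → Z T2; Y → T2 X3; X3 → S X4; X4 → Z S; Z → T1 X5; X5 → T2 X6; X6 → T2 T0; Z → Y T2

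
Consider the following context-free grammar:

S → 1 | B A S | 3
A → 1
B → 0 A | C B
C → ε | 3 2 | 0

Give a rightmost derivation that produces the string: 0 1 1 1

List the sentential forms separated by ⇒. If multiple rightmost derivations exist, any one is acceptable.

S ⇒ B A S ⇒ B A 1 ⇒ B 1 1 ⇒ 0 A 1 1 ⇒ 0 1 1 1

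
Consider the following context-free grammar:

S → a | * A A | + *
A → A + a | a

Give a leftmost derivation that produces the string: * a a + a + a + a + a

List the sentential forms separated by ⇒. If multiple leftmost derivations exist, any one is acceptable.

S ⇒ * A A ⇒ * a A ⇒ * a A + a ⇒ * a A + a + a ⇒ * a A + a + a + a ⇒ * a A + a + a + a + a ⇒ * a a + a + a + a + a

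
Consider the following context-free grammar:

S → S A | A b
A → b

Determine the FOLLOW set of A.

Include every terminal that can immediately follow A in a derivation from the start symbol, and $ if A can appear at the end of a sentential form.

We compute FOLLOW(A) using the standard algorithm.
FOLLOW(S) starts with {$}.
FIRST(A) = {b}
FIRST(S) = {b}
FOLLOW(A) = {$, b}
FOLLOW(S) = {$, b}
Therefore, FOLLOW(A) = {$, b}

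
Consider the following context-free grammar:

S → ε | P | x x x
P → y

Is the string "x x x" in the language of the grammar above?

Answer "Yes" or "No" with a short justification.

Yes - a valid derivation exists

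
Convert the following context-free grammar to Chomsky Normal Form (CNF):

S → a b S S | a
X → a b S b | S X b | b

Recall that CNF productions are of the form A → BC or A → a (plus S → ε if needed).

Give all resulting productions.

TA → a; TB → b; S → a; X → b; S → TA X0; X0 → TB X1; X1 → S S; X → TA X2; X2 → TB X3; X3 → S TB; X → S X4; X4 → X TB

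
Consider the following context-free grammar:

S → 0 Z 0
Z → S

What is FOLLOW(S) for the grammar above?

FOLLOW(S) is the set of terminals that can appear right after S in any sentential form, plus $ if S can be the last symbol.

We compute FOLLOW(S) using the standard algorithm.
FOLLOW(S) starts with {$}.
FIRST(S) = {0}
FIRST(Z) = {0}
FOLLOW(S) = {$, 0}
FOLLOW(Z) = {0}
Therefore, FOLLOW(S) = {$, 0}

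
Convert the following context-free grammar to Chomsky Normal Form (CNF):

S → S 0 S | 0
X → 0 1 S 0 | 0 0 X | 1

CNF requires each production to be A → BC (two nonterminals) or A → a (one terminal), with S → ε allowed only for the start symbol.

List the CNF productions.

T0 → 0; S → 0; T1 → 1; X → 1; S → S X0; X0 → T0 S; X → T0 X1; X1 → T1 X2; X2 → S T0; X → T0 X3; X3 → T0 X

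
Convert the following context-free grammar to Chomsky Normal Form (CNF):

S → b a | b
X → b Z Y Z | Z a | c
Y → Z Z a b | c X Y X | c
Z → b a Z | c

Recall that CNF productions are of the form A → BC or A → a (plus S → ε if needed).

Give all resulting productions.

TB → b; TA → a; S → b; X → c; TC → c; Y → c; Z → c; S → TB TA; X → TB X0; X0 → Z X1; X1 → Y Z; X → Z TA; Y → Z X2; X2 → Z X3; X3 → TA TB; Y → TC X4; X4 → X X5; X5 → Y X; Z → TB X6; X6 → TA Z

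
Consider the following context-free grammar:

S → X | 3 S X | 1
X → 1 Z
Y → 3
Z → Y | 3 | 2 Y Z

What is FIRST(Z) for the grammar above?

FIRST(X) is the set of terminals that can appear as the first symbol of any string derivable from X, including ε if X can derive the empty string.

We compute FIRST(Z) using the standard algorithm.
FIRST(S) = {1, 3}
FIRST(X) = {1}
FIRST(Y) = {3}
FIRST(Z) = {2, 3}
Therefore, FIRST(Z) = {2, 3}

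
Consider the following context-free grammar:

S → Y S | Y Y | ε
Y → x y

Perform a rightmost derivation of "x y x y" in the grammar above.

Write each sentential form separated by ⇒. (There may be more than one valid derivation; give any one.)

S ⇒ Y Y ⇒ Y x y ⇒ x y x y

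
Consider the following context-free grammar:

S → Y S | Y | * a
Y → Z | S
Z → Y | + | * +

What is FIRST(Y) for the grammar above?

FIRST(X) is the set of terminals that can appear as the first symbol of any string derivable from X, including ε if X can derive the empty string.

We compute FIRST(Y) using the standard algorithm.
FIRST(S) = {*, +}
FIRST(Y) = {*, +}
FIRST(Z) = {*, +}
Therefore, FIRST(Y) = {*, +}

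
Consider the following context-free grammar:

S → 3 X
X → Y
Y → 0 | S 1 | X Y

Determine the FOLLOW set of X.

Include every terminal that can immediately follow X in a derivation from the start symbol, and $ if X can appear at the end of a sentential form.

We compute FOLLOW(X) using the standard algorithm.
FOLLOW(S) starts with {$}.
FIRST(S) = {3}
FIRST(X) = {0, 3}
FIRST(Y) = {0, 3}
FOLLOW(S) = {$, 1}
FOLLOW(X) = {$, 0, 1, 3}
FOLLOW(Y) = {$, 0, 1, 3}
Therefore, FOLLOW(X) = {$, 0, 1, 3}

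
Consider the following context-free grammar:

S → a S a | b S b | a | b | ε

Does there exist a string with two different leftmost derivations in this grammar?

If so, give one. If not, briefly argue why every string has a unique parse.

No - every string in the language has a unique leftmost derivation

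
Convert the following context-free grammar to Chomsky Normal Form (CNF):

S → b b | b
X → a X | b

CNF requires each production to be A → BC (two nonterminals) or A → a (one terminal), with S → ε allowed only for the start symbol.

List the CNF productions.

TB → b; S → b; TA → a; X → b; S → TB TB; X → TA X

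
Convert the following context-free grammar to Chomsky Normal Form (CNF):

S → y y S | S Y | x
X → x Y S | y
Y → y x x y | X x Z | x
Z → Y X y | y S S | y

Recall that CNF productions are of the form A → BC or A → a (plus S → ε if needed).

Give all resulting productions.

TY → y; S → x; TX → x; X → y; Y → x; Z → y; S → TY X0; X0 → TY S; S → S Y; X → TX X1; X1 → Y S; Y → TY X2; X2 → TX X3; X3 → TX TY; Y → X X4; X4 → TX Z; Z → Y X5; X5 → X TY; Z → TY X6; X6 → S S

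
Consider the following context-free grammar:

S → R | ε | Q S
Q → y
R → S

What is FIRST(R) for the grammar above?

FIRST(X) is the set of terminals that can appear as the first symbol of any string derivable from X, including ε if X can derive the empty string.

We compute FIRST(R) using the standard algorithm.
FIRST(Q) = {y}
FIRST(R) = {y, ε}
FIRST(S) = {y, ε}
Therefore, FIRST(R) = {y, ε}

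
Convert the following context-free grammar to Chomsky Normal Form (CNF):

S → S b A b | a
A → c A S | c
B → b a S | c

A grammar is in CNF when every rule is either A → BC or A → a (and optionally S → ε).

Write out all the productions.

TB → b; S → a; TC → c; A → c; TA → a; B → c; S → S X0; X0 → TB X1; X1 → A TB; A → TC X2; X2 → A S; B → TB X3; X3 → TA S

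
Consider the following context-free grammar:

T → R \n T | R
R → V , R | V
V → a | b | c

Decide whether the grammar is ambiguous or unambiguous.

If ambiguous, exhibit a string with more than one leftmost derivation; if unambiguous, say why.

Unambiguous - every string in the language has a unique leftmost derivation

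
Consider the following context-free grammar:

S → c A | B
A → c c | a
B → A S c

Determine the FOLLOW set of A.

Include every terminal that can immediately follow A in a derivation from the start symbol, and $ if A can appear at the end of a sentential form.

We compute FOLLOW(A) using the standard algorithm.
FOLLOW(S) starts with {$}.
FIRST(A) = {a, c}
FIRST(B) = {a, c}
FIRST(S) = {a, c}
FOLLOW(A) = {$, a, c}
FOLLOW(B) = {$, c}
FOLLOW(S) = {$, c}
Therefore, FOLLOW(A) = {$, a, c}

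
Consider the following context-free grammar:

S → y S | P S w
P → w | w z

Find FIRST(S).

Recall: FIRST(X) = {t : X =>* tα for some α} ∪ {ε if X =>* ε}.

We compute FIRST(S) using the standard algorithm.
FIRST(P) = {w}
FIRST(S) = {w, y}
Therefore, FIRST(S) = {w, y}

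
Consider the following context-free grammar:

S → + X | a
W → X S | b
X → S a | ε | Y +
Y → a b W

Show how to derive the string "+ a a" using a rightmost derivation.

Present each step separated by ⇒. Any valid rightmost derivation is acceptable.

S ⇒ + X ⇒ + S a ⇒ + a a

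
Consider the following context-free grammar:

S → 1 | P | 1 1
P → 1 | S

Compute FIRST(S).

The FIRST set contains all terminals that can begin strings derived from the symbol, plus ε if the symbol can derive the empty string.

We compute FIRST(S) using the standard algorithm.
FIRST(P) = {1}
FIRST(S) = {1}
Therefore, FIRST(S) = {1}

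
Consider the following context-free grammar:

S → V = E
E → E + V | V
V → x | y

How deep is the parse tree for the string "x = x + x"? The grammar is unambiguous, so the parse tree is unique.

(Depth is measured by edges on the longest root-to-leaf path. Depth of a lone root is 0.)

4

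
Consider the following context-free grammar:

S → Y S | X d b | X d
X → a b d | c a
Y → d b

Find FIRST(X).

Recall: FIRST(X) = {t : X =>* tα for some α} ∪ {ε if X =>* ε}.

We compute FIRST(X) using the standard algorithm.
FIRST(S) = {a, c, d}
FIRST(X) = {a, c}
FIRST(Y) = {d}
Therefore, FIRST(X) = {a, c}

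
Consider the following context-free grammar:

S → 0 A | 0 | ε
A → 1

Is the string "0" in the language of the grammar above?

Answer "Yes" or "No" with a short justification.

Yes - a valid derivation exists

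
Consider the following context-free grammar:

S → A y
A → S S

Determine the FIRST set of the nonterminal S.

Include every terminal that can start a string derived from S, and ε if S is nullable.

We compute FIRST(S) using the standard algorithm.
FIRST(A) = {}
FIRST(S) = {}
Therefore, FIRST(S) = {}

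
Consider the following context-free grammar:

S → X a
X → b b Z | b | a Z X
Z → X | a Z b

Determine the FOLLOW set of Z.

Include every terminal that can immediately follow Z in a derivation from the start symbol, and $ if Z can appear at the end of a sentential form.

We compute FOLLOW(Z) using the standard algorithm.
FOLLOW(S) starts with {$}.
FIRST(S) = {a, b}
FIRST(X) = {a, b}
FIRST(Z) = {a, b}
FOLLOW(S) = {$}
FOLLOW(X) = {a, b}
FOLLOW(Z) = {a, b}
Therefore, FOLLOW(Z) = {a, b}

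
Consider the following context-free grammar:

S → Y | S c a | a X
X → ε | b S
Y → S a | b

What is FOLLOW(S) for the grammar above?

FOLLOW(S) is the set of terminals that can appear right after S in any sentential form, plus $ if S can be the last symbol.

We compute FOLLOW(S) using the standard algorithm.
FOLLOW(S) starts with {$}.
FIRST(S) = {a, b}
FIRST(X) = {b, ε}
FIRST(Y) = {a, b}
FOLLOW(S) = {$, a, c}
FOLLOW(X) = {$, a, c}
FOLLOW(Y) = {$, a, c}
Therefore, FOLLOW(S) = {$, a, c}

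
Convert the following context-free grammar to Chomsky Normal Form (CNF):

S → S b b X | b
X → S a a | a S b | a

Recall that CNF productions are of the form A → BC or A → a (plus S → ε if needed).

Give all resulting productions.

TB → b; S → b; TA → a; X → a; S → S X0; X0 → TB X1; X1 → TB X; X → S X2; X2 → TA TA; X → TA X3; X3 → S TB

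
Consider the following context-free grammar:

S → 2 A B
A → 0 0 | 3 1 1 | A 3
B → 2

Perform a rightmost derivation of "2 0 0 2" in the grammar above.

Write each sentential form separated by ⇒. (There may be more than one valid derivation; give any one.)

S ⇒ 2 A B ⇒ 2 A 2 ⇒ 2 0 0 2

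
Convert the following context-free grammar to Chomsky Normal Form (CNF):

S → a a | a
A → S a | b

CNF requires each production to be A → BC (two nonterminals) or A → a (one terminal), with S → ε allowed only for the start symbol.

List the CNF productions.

TA → a; S → a; A → b; S → TA TA; A → S TA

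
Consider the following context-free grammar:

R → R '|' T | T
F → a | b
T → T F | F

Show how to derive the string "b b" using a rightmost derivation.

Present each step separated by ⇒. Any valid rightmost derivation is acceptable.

R ⇒ T ⇒ T F ⇒ T b ⇒ F b ⇒ b b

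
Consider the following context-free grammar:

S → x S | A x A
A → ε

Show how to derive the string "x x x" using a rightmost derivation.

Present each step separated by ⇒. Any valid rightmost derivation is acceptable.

S ⇒ x S ⇒ x x S ⇒ x x A x A ⇒ x x A x ⇒ x x x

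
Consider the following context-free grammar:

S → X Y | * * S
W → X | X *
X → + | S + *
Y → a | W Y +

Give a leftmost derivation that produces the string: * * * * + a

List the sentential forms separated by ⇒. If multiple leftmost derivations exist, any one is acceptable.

S ⇒ * * S ⇒ * * * * S ⇒ * * * * X Y ⇒ * * * * + Y ⇒ * * * * + a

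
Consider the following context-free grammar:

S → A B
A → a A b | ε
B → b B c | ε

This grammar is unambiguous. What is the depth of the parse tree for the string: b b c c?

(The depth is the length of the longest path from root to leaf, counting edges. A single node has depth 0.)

4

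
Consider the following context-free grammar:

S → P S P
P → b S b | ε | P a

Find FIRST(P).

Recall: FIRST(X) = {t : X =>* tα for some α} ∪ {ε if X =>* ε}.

We compute FIRST(P) using the standard algorithm.
FIRST(P) = {a, b, ε}
FIRST(S) = {a, b}
Therefore, FIRST(P) = {a, b, ε}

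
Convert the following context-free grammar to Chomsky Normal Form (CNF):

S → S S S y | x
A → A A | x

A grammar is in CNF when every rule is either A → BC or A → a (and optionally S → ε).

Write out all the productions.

TY → y; S → x; A → x; S → S X0; X0 → S X1; X1 → S TY; A → A A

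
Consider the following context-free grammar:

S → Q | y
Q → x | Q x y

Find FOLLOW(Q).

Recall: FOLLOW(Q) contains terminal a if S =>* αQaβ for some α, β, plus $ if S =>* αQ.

We compute FOLLOW(Q) using the standard algorithm.
FOLLOW(S) starts with {$}.
FIRST(Q) = {x}
FIRST(S) = {x, y}
FOLLOW(Q) = {$, x}
FOLLOW(S) = {$}
Therefore, FOLLOW(Q) = {$, x}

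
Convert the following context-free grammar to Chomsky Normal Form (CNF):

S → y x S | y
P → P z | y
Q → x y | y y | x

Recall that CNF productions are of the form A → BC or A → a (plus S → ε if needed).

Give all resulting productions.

TY → y; TX → x; S → y; TZ → z; P → y; Q → x; S → TY X0; X0 → TX S; P → P TZ; Q → TX TY; Q → TY TY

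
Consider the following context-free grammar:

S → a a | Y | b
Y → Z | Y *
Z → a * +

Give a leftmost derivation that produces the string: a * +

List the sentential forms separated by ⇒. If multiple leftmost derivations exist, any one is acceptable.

S ⇒ Y ⇒ Z ⇒ a * +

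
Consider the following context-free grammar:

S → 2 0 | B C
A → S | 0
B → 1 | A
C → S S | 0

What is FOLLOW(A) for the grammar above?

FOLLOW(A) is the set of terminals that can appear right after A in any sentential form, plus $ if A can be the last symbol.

We compute FOLLOW(A) using the standard algorithm.
FOLLOW(S) starts with {$}.
FIRST(A) = {0, 1, 2}
FIRST(B) = {0, 1, 2}
FIRST(C) = {0, 1, 2}
FIRST(S) = {0, 1, 2}
FOLLOW(A) = {0, 1, 2}
FOLLOW(B) = {0, 1, 2}
FOLLOW(C) = {$, 0, 1, 2}
FOLLOW(S) = {$, 0, 1, 2}
Therefore, FOLLOW(A) = {0, 1, 2}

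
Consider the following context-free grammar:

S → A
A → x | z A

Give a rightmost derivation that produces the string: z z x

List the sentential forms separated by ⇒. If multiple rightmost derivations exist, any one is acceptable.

S ⇒ A ⇒ z A ⇒ z z A ⇒ z z x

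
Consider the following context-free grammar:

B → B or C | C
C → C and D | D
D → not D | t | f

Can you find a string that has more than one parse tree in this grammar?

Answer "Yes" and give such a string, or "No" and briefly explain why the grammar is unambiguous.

No - the grammar is unambiguous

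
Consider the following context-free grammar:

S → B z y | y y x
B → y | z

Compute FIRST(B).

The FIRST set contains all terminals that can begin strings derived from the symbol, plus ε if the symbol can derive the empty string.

We compute FIRST(B) using the standard algorithm.
FIRST(B) = {y, z}
FIRST(S) = {y, z}
Therefore, FIRST(B) = {y, z}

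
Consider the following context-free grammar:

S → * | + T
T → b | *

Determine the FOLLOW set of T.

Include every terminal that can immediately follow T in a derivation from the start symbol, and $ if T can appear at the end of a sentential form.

We compute FOLLOW(T) using the standard algorithm.
FOLLOW(S) starts with {$}.
FIRST(S) = {*, +}
FIRST(T) = {*, b}
FOLLOW(S) = {$}
FOLLOW(T) = {$}
Therefore, FOLLOW(T) = {$}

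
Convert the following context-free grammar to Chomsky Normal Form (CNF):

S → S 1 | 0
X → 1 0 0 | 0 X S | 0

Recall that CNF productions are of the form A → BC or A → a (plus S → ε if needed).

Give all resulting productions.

T1 → 1; S → 0; T0 → 0; X → 0; S → S T1; X → T1 X0; X0 → T0 T0; X → T0 X1; X1 → X S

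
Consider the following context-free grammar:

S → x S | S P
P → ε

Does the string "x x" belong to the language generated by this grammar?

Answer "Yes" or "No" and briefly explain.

No - no valid derivation exists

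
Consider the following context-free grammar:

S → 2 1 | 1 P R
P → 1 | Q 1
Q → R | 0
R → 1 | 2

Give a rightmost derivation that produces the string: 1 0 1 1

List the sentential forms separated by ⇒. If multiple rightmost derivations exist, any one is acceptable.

S ⇒ 1 P R ⇒ 1 P 1 ⇒ 1 Q 1 1 ⇒ 1 0 1 1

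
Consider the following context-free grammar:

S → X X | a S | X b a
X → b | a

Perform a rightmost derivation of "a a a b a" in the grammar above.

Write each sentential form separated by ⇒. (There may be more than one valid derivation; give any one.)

S ⇒ a S ⇒ a a S ⇒ a a X b a ⇒ a a a b a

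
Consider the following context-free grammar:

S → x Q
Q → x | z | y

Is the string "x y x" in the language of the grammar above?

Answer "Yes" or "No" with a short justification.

No - no valid derivation exists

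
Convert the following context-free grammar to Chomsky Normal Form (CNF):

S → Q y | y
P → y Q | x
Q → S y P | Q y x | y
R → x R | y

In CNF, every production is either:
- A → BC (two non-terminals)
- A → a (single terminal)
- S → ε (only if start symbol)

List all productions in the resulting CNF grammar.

TY → y; S → y; P → x; TX → x; Q → y; R → y; S → Q TY; P → TY Q; Q → S X0; X0 → TY P; Q → Q X1; X1 → TY TX; R → TX R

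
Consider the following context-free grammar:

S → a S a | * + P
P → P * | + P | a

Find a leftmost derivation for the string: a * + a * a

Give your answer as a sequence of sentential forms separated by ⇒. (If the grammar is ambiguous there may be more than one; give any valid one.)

S ⇒ a S a ⇒ a * + P a ⇒ a * + P * a ⇒ a * + a * a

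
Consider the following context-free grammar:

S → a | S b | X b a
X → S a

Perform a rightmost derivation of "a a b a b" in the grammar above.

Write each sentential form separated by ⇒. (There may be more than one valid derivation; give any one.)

S ⇒ S b ⇒ X b a b ⇒ S a b a b ⇒ a a b a b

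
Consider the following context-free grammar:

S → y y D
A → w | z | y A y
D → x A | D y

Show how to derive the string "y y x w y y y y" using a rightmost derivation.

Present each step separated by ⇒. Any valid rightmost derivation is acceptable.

S ⇒ y y D ⇒ y y D y ⇒ y y D y y ⇒ y y D y y y ⇒ y y D y y y y ⇒ y y x A y y y y ⇒ y y x w y y y y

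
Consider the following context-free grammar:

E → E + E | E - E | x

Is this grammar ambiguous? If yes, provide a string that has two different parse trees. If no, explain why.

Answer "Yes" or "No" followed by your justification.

Yes - the string 'x - x + x + x' has two distinct leftmost derivations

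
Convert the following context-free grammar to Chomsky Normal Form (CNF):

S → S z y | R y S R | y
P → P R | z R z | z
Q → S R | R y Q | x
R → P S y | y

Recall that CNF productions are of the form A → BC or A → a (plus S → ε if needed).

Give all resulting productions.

TZ → z; TY → y; S → y; P → z; Q → x; R → y; S → S X0; X0 → TZ TY; S → R X1; X1 → TY X2; X2 → S R; P → P R; P → TZ X3; X3 → R TZ; Q → S R; Q → R X4; X4 → TY Q; R → P X5; X5 → S TY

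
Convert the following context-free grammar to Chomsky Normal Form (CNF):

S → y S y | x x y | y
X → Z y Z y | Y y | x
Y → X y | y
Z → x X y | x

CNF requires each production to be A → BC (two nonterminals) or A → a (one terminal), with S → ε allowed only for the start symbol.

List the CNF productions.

TY → y; TX → x; S → y; X → x; Y → y; Z → x; S → TY X0; X0 → S TY; S → TX X1; X1 → TX TY; X → Z X2; X2 → TY X3; X3 → Z TY; X → Y TY; Y → X TY; Z → TX X4; X4 → X TY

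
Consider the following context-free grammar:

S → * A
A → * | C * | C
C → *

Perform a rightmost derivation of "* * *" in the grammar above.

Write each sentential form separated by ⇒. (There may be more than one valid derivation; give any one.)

S ⇒ * A ⇒ * C * ⇒ * * *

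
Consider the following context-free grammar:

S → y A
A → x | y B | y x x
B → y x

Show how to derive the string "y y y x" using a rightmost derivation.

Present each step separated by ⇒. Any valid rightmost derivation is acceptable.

S ⇒ y A ⇒ y y B ⇒ y y y x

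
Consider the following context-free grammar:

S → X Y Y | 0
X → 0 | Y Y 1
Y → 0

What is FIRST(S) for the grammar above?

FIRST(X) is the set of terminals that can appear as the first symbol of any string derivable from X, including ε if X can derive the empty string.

We compute FIRST(S) using the standard algorithm.
FIRST(S) = {0}
FIRST(X) = {0}
FIRST(Y) = {0}
Therefore, FIRST(S) = {0}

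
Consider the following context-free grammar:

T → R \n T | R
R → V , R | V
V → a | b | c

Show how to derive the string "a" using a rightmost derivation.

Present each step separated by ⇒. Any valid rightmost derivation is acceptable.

T ⇒ R ⇒ V ⇒ a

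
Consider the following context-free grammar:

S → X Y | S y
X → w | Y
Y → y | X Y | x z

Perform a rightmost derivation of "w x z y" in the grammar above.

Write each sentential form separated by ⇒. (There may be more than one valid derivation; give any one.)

S ⇒ S y ⇒ X Y y ⇒ X x z y ⇒ w x z y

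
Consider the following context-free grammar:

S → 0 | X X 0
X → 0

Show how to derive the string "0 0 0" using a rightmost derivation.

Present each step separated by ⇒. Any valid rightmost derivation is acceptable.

S ⇒ X X 0 ⇒ X 0 0 ⇒ 0 0 0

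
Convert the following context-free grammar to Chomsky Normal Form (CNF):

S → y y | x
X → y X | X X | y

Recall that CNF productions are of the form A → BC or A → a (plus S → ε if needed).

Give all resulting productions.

TY → y; S → x; X → y; S → TY TY; X → TY X; X → X X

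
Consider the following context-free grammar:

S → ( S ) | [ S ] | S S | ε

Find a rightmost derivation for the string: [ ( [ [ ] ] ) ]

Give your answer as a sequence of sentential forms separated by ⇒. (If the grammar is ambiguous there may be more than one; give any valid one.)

S ⇒ [ S ] ⇒ [ ( S ) ] ⇒ [ ( [ S ] ) ] ⇒ [ ( [ [ S ] ] ) ] ⇒ [ ( [ [ ] ] ) ]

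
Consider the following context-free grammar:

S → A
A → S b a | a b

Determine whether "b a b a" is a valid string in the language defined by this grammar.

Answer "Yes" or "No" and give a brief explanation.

No - no valid derivation exists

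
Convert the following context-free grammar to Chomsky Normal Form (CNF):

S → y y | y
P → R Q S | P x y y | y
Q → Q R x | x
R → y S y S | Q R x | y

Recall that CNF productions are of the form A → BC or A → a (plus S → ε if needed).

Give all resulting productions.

TY → y; S → y; TX → x; P → y; Q → x; R → y; S → TY TY; P → R X0; X0 → Q S; P → P X1; X1 → TX X2; X2 → TY TY; Q → Q X3; X3 → R TX; R → TY X4; X4 → S X5; X5 → TY S; R → Q X6; X6 → R TX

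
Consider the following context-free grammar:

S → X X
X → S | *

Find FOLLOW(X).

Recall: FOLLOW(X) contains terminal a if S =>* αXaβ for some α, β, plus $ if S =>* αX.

We compute FOLLOW(X) using the standard algorithm.
FOLLOW(S) starts with {$}.
FIRST(S) = {*}
FIRST(X) = {*}
FOLLOW(S) = {$, *}
FOLLOW(X) = {$, *}
Therefore, FOLLOW(X) = {$, *}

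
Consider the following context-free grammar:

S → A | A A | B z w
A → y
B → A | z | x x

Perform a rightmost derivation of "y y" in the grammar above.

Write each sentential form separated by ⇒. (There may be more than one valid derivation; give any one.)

S ⇒ A A ⇒ A y ⇒ y y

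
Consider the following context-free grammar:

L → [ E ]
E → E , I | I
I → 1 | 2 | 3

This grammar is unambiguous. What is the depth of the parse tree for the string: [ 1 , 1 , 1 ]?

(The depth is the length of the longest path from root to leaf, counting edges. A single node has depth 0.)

5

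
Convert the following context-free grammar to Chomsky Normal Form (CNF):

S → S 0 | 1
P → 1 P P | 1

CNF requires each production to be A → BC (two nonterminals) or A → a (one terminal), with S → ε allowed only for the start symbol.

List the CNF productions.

T0 → 0; S → 1; T1 → 1; P → 1; S → S T0; P → T1 X0; X0 → P P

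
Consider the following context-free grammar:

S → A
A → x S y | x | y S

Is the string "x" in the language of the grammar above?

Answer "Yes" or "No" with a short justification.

Yes - a valid derivation exists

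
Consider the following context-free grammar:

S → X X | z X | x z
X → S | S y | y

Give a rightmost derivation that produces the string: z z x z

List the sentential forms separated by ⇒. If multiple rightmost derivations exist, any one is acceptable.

S ⇒ z X ⇒ z S ⇒ z z X ⇒ z z S ⇒ z z x z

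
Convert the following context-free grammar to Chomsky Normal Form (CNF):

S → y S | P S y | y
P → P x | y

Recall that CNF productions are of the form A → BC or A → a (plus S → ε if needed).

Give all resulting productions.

TY → y; S → y; TX → x; P → y; S → TY S; S → P X0; X0 → S TY; P → P TX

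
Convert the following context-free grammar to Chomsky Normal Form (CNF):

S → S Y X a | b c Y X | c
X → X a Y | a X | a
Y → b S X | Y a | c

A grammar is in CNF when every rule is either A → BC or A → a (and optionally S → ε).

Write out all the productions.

TA → a; TB → b; TC → c; S → c; X → a; Y → c; S → S X0; X0 → Y X1; X1 → X TA; S → TB X2; X2 → TC X3; X3 → Y X; X → X X4; X4 → TA Y; X → TA X; Y → TB X5; X5 → S X; Y → Y TA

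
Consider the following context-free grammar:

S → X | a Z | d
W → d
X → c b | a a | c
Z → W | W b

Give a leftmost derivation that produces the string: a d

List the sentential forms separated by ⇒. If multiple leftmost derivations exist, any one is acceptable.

S ⇒ a Z ⇒ a W ⇒ a d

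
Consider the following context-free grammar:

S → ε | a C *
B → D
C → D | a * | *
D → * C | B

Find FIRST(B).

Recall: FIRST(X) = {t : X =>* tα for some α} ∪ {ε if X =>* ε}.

We compute FIRST(B) using the standard algorithm.
FIRST(B) = {*}
FIRST(C) = {*, a}
FIRST(D) = {*}
FIRST(S) = {a, ε}
Therefore, FIRST(B) = {*}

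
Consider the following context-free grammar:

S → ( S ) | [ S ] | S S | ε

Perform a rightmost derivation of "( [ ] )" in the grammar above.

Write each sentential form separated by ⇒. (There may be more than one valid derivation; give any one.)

S ⇒ ( S ) ⇒ ( [ S ] ) ⇒ ( [ ] )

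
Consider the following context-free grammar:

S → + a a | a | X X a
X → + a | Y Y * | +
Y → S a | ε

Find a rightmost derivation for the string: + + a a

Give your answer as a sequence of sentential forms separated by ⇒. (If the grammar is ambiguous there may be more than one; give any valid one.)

S ⇒ X X a ⇒ X + a a ⇒ + + a a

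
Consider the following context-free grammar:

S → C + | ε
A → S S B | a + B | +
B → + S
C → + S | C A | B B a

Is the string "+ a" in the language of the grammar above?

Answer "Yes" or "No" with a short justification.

No - no valid derivation exists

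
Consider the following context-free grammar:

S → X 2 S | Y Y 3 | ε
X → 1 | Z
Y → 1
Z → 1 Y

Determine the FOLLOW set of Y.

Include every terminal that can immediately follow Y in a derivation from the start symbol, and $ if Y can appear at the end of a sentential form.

We compute FOLLOW(Y) using the standard algorithm.
FOLLOW(S) starts with {$}.
FIRST(S) = {1, ε}
FIRST(X) = {1}
FIRST(Y) = {1}
FIRST(Z) = {1}
FOLLOW(S) = {$}
FOLLOW(X) = {2}
FOLLOW(Y) = {1, 2, 3}
FOLLOW(Z) = {2}
Therefore, FOLLOW(Y) = {1, 2, 3}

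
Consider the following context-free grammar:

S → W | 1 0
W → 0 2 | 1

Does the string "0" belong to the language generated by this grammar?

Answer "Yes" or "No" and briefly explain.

No - no valid derivation exists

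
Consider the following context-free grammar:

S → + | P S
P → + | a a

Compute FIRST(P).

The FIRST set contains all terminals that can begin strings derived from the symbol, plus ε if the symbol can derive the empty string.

We compute FIRST(P) using the standard algorithm.
FIRST(P) = {+, a}
FIRST(S) = {+, a}
Therefore, FIRST(P) = {+, a}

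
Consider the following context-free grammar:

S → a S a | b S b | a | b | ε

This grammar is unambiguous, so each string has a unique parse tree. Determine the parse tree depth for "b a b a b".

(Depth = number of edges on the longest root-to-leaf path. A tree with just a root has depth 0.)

3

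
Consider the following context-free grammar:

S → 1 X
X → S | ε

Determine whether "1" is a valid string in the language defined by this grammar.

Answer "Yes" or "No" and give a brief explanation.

Yes - a valid derivation exists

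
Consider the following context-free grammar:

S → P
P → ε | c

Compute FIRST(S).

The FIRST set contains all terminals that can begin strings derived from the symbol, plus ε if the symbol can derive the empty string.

We compute FIRST(S) using the standard algorithm.
FIRST(P) = {c, ε}
FIRST(S) = {c, ε}
Therefore, FIRST(S) = {c, ε}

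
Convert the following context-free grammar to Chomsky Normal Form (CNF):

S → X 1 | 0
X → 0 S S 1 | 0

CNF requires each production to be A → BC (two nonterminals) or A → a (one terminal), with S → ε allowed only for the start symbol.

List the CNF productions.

T1 → 1; S → 0; T0 → 0; X → 0; S → X T1; X → T0 X0; X0 → S X1; X1 → S T1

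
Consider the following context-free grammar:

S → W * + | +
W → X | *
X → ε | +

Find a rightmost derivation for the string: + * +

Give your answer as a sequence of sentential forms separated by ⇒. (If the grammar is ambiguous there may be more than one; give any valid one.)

S ⇒ W * + ⇒ X * + ⇒ + * +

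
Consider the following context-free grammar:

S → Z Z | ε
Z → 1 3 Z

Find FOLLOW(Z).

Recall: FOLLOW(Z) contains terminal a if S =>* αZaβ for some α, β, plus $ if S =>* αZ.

We compute FOLLOW(Z) using the standard algorithm.
FOLLOW(S) starts with {$}.
FIRST(S) = {1, ε}
FIRST(Z) = {1}
FOLLOW(S) = {$}
FOLLOW(Z) = {$, 1}
Therefore, FOLLOW(Z) = {$, 1}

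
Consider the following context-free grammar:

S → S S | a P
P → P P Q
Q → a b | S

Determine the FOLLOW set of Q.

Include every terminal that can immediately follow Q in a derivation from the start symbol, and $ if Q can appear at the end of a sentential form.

We compute FOLLOW(Q) using the standard algorithm.
FOLLOW(S) starts with {$}.
FIRST(P) = {}
FIRST(Q) = {a}
FIRST(S) = {a}
FOLLOW(P) = {$, a}
FOLLOW(Q) = {$, a}
FOLLOW(S) = {$, a}
Therefore, FOLLOW(Q) = {$, a}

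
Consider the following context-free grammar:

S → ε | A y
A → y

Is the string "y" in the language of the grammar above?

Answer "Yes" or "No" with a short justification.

No - no valid derivation exists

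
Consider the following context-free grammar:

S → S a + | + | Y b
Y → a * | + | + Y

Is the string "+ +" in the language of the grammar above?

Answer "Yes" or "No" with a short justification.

No - no valid derivation exists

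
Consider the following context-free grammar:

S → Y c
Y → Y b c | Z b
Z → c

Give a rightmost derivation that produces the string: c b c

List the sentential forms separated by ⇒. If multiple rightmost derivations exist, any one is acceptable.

S ⇒ Y c ⇒ Z b c ⇒ c b c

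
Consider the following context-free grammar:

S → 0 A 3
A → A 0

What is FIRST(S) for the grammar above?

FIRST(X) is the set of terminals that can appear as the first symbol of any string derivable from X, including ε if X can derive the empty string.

We compute FIRST(S) using the standard algorithm.
FIRST(A) = {}
FIRST(S) = {0}
Therefore, FIRST(S) = {0}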